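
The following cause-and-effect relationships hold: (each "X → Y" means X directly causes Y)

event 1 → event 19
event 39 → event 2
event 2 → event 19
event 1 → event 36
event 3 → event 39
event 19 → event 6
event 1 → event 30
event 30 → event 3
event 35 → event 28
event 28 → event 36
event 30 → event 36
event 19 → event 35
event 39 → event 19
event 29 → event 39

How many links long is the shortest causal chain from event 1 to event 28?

3

Shortest chain: event 1 → event 19 → event 35 → event 28.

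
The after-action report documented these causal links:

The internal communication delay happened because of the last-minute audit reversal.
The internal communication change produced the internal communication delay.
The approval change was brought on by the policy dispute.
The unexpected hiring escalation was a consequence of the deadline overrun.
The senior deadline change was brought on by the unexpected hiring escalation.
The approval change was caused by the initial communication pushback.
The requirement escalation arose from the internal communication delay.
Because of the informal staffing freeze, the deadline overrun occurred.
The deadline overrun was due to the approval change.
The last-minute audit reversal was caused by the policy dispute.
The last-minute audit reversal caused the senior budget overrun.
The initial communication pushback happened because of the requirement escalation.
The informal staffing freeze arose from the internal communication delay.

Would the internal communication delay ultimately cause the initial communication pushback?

Yes

There is a causal chain: the internal communication delay → the requirement escalation → the initial communication pushback.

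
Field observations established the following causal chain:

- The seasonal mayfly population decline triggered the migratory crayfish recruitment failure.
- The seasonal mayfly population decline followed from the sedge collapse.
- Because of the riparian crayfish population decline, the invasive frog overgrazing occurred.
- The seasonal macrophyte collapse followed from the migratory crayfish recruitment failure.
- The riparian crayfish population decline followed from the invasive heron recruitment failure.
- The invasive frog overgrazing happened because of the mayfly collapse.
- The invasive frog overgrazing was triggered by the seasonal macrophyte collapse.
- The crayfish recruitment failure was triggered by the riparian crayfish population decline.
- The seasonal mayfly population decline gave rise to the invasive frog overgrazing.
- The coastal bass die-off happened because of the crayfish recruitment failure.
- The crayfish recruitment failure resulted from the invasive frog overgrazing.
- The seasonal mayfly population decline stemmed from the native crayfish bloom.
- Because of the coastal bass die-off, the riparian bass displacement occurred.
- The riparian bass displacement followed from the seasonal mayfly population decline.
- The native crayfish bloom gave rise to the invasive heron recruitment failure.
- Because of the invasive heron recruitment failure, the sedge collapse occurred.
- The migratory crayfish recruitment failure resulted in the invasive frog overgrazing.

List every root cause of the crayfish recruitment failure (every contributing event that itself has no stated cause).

Tracing upstream from the crayfish recruitment failure: the crayfish recruitment failure ← the riparian crayfish population decline ← the invasive heron recruitment failure ← the native crayfish bloom.
A separate upstream branch: the crayfish recruitment failure ← the invasive frog overgrazing ← the mayfly collapse.
Each of those chain origins has no stated cause.

the mayfly collapse, the native crayfish bloom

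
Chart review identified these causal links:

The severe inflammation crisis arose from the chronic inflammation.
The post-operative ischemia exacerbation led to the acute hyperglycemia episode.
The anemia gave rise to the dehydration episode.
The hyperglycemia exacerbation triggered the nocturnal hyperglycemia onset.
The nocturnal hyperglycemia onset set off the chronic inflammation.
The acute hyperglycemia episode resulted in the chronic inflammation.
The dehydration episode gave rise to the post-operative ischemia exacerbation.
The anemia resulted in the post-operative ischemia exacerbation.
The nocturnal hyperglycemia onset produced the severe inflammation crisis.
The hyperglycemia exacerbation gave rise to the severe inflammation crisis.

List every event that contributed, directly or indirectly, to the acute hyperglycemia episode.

Immediate cause of the acute hyperglycemia episode: the post-operative ischemia exacerbation.
Further upstream: the anemia, the dehydration episode.

the anemia, the dehydration episode, the post-operative ischemia exacerbation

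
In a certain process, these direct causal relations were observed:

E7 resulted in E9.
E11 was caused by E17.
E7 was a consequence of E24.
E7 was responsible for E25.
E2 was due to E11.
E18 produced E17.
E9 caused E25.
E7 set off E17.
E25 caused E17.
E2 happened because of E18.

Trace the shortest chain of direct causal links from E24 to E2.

E24 → E7
E7 → E17
E17 → E11
E11 → E2
Length: 4 steps.

E24 → E7 → E17 → E11 → E2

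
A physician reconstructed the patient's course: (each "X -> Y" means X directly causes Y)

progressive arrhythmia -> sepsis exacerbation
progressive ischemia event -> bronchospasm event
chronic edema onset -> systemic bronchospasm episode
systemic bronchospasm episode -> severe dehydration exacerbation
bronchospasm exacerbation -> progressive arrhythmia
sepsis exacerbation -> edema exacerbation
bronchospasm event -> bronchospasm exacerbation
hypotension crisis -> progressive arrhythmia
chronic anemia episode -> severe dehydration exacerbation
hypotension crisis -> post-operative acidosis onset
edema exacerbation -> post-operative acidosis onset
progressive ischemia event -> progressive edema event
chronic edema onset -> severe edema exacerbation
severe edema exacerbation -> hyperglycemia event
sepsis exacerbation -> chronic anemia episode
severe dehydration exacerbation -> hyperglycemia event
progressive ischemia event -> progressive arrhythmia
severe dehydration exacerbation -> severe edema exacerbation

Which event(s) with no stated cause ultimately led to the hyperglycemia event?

Tracing upstream from the hyperglycemia event: the hyperglycemia event ← the severe edema exacerbation ← the chronic edema onset.
A separate upstream branch: the hyperglycemia event ← the severe dehydration exacerbation ← the chronic anemia episode ← the sepsis exacerbation ← the progressive arrhythmia ← the progressive ischemia event.
A separate upstream branch: the hyperglycemia event ← the severe dehydration exacerbation ← the chronic anemia episode ← the sepsis exacerbation ← the progressive arrhythmia ← the hypotension crisis.
Each of those chain origins has no stated cause.

the chronic edema onset, the hypotension crisis, the progressive ischemia event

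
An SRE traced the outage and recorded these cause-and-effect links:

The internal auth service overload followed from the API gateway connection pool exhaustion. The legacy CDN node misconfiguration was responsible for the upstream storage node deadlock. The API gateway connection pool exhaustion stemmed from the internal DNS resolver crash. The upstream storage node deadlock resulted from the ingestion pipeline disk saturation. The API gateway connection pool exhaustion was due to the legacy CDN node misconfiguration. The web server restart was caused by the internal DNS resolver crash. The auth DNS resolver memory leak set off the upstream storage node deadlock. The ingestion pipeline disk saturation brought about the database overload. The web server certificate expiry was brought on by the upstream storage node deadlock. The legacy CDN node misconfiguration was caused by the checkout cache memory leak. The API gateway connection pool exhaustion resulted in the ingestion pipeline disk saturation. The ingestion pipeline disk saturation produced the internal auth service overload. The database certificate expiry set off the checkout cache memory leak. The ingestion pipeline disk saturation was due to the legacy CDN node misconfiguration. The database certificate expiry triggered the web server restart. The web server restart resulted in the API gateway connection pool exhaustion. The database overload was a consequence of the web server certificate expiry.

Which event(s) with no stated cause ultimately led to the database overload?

Tracing upstream from the database overload: the database overload ← the ingestion pipeline disk saturation ← the API gateway connection pool exhaustion ← the internal DNS resolver crash.
A separate upstream branch: the database overload ← the web server certificate expiry ← the upstream storage node deadlock ← the auth DNS resolver memory leak.
A separate upstream branch: the database overload ← the ingestion pipeline disk saturation ← the legacy CDN node misconfiguration ← the checkout cache memory leak ← the database certificate expiry.
Each of those chain origins has no stated cause.

the auth DNS resolver memory leak, the database certificate expiry, the internal DNS resolver crash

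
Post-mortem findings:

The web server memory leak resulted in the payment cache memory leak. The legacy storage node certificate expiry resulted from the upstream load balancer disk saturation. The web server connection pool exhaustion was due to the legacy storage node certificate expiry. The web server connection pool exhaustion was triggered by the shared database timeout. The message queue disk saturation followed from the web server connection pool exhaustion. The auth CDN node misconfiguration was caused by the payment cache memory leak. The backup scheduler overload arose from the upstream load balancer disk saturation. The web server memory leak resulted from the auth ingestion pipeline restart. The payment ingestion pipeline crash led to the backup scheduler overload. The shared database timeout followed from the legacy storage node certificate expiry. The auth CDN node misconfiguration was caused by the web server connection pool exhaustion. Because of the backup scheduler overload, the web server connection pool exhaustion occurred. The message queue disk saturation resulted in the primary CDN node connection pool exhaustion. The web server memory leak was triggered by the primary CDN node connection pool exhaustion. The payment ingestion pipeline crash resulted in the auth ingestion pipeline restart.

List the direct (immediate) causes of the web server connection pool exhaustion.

the backup scheduler overload, the legacy storage node certificate expiry, the shared database timeout

Upstream contributors include the payment ingestion pipeline crash, the upstream load balancer disk saturation, but only the backup scheduler overload, the legacy storage node certificate expiry, the shared database timeout feed directly into the web server connection pool exhaustion.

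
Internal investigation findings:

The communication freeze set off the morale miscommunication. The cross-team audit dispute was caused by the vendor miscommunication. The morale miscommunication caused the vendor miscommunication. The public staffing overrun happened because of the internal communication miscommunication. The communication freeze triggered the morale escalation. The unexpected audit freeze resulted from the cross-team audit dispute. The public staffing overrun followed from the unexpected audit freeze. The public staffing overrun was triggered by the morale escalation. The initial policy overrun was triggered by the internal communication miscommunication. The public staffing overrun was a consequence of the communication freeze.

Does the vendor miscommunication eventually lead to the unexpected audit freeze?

There is a causal chain: the vendor miscommunication → the cross-team audit dispute → the unexpected audit freeze.

Yes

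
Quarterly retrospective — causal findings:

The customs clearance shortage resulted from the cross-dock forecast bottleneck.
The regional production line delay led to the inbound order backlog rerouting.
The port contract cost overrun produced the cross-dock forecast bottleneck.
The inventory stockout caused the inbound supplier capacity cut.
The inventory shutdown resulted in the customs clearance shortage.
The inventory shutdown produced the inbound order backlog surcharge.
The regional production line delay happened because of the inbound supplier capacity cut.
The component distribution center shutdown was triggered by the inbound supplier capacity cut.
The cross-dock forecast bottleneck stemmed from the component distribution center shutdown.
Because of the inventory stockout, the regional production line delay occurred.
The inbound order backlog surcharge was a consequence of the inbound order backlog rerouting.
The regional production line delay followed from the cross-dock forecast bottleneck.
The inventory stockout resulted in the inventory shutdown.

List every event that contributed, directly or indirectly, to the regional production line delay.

Immediate causes of the regional production line delay: the inventory stockout, the inbound supplier capacity cut, the cross-dock forecast bottleneck.
Further upstream: the port contract cost overrun, the component distribution center shutdown.

the component distribution center shutdown, the cross-dock forecast bottleneck, the inbound supplier capacity cut, the inventory stockout, the port contract cost overrun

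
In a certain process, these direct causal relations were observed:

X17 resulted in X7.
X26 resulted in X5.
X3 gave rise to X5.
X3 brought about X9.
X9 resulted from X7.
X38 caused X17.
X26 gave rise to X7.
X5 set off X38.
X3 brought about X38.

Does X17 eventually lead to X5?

X17 leads to X7, X9; X5 is not among them.

No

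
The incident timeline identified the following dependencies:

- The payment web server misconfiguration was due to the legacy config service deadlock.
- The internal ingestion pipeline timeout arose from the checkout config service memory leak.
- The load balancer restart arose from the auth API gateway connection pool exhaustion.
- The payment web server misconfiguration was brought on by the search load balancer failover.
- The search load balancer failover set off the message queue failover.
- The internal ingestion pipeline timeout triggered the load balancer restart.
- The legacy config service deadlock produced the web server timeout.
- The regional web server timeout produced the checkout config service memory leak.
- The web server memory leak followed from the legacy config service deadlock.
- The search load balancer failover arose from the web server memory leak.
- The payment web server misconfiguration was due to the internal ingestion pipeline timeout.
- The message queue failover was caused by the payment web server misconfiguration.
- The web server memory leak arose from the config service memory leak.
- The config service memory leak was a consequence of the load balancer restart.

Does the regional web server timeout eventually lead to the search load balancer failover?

There is a causal chain: the regional web server timeout → the checkout config service memory leak → the internal ingestion pipeline timeout → the load balancer restart → the config service memory leak → the web server memory leak → the search load balancer failover.

Yes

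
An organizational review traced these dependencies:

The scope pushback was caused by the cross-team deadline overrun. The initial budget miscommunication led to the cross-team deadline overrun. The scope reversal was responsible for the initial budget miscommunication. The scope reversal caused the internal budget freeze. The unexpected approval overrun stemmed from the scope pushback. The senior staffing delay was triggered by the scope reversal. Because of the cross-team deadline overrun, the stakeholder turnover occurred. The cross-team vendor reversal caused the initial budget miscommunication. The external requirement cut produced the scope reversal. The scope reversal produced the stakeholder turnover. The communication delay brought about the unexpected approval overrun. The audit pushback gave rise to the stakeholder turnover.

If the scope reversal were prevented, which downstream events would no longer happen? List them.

the internal budget freeze, the senior staffing delay

Downstream of the scope reversal: the initial budget miscommunication, the senior staffing delay, the cross-team deadline overrun, the scope pushback, the internal budget freeze, the unexpected approval overrun, the stakeholder turnover.
Of those, still caused via another path: the initial budget miscommunication, the cross-team deadline overrun, the scope pushback, the unexpected approval overrun, the stakeholder turnover.
The remainder have no surviving cause.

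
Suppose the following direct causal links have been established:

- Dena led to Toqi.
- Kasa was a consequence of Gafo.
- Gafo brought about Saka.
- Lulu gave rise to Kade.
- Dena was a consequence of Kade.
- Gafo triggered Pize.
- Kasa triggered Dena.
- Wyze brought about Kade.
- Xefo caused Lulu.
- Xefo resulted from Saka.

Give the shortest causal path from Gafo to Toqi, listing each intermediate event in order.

Gafo → Kasa → Dena → Toqi

Gafo → Kasa
Kasa → Dena
Dena → Toqi
Length: 3 steps.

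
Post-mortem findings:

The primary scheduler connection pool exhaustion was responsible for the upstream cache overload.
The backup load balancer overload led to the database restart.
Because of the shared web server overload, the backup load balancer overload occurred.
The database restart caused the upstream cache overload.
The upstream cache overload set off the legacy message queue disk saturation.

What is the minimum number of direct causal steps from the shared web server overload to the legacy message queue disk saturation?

4

Shortest chain: the shared web server overload → the backup load balancer overload → the database restart → the upstream cache overload → the legacy message queue disk saturation.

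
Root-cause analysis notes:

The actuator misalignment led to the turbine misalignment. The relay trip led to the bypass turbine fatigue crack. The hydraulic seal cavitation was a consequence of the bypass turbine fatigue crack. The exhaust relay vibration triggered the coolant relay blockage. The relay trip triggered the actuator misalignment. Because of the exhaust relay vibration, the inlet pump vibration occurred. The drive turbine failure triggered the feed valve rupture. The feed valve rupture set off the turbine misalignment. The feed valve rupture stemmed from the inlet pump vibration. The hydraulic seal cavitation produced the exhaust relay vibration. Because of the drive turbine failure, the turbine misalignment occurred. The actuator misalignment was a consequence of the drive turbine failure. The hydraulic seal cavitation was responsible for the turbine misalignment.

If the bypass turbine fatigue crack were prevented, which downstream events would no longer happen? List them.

Downstream of the bypass turbine fatigue crack: the hydraulic seal cavitation, the exhaust relay vibration, the coolant relay blockage, the inlet pump vibration, the feed valve rupture, the turbine misalignment.
Of those, still caused via another path: the feed valve rupture, the turbine misalignment.
The remainder have no surviving cause.

the coolant relay blockage, the exhaust relay vibration, the hydraulic seal cavitation, the inlet pump vibration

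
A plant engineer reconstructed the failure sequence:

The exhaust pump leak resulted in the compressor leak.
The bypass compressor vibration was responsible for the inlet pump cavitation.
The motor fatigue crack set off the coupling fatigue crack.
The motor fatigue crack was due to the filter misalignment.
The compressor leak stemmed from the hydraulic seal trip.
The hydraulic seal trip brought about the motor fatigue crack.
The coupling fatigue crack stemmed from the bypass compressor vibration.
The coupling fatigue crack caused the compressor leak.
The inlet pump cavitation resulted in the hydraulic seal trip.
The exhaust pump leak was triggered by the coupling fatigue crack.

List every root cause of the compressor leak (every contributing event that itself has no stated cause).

the bypass compressor vibration, the filter misalignment

Tracing upstream from the compressor leak: the compressor leak ← the coupling fatigue crack ← the bypass compressor vibration.
A separate upstream branch: the compressor leak ← the coupling fatigue crack ← the motor fatigue crack ← the filter misalignment.
Each of those chain origins has no stated cause.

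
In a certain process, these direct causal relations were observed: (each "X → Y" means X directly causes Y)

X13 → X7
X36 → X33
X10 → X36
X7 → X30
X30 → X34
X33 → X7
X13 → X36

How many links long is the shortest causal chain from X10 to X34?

5

Shortest chain: X10 → X36 → X33 → X7 → X30 → X34.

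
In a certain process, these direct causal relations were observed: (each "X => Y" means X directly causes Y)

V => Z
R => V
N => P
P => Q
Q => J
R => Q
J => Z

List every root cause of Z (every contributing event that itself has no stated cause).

Tracing upstream from Z: Z ← J ← Q ← P ← N.
A separate upstream branch: Z ← V ← R.
Each of those chain origins has no stated cause.

N, R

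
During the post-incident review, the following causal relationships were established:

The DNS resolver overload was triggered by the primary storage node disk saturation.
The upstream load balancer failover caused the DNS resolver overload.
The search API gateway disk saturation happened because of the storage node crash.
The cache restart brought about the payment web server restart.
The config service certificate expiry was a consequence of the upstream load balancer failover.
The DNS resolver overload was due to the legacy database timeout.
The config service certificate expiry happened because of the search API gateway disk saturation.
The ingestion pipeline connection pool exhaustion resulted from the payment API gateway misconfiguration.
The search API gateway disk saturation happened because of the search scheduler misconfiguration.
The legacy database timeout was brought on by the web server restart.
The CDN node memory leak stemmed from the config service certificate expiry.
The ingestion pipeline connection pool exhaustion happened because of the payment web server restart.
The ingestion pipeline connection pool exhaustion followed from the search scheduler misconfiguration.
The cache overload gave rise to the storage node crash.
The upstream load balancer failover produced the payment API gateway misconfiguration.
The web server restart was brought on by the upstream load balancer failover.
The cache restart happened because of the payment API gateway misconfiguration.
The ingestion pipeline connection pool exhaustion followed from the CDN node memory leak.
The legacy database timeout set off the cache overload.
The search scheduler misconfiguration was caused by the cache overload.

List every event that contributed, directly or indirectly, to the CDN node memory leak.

the cache overload, the config service certificate expiry, the legacy database timeout, the search API gateway disk saturation, the search scheduler misconfiguration, the storage node crash, the upstream load balancer failover, the web server restart

Immediate cause of the CDN node memory leak: the config service certificate expiry.
Further upstream: the upstream load balancer failover, the web server restart, the legacy database timeout, the cache overload, the storage node crash, the search scheduler misconfiguration, the search API gateway disk saturation.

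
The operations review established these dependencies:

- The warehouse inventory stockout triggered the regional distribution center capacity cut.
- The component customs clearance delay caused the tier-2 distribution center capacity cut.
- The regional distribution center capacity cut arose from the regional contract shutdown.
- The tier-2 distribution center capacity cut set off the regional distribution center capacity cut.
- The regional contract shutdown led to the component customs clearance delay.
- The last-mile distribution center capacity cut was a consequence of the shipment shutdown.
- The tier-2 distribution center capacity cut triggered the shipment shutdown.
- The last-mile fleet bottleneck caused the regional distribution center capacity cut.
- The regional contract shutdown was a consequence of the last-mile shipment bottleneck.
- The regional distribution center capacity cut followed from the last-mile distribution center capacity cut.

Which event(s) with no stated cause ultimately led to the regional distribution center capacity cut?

the last-mile fleet bottleneck, the last-mile shipment bottleneck, the warehouse inventory stockout

Tracing upstream from the regional distribution center capacity cut: the regional distribution center capacity cut ← the regional contract shutdown ← the last-mile shipment bottleneck.
A separate upstream branch: the regional distribution center capacity cut ← the warehouse inventory stockout.
A separate upstream branch: the regional distribution center capacity cut ← the last-mile fleet bottleneck.
Each of those chain origins has no stated cause.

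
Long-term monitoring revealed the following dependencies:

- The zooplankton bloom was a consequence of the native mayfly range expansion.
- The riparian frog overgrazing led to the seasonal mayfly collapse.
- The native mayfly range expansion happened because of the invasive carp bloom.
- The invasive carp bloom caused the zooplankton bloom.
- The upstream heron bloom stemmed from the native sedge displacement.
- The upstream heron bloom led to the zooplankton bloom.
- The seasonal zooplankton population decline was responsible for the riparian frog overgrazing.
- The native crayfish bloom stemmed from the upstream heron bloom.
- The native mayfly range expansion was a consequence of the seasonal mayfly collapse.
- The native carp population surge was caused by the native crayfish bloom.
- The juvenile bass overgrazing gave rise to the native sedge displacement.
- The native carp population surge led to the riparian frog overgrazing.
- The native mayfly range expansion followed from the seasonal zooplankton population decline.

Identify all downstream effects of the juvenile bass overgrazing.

the native carp population surge, the native crayfish bloom, the native mayfly range expansion, the native sedge displacement, the riparian frog overgrazing, the seasonal mayfly collapse, the upstream heron bloom, the zooplankton bloom

Direct effects: the native sedge displacement.
2 steps out: the upstream heron bloom.
3 steps out: the native crayfish bloom, the zooplankton bloom.
4 steps out: the native carp population surge.
5 steps out: the riparian frog overgrazing.
6 steps out: the seasonal mayfly collapse.
7 steps out: the native mayfly range expansion.
Not reachable from it: the seasonal zooplankton population decline, the invasive carp bloom.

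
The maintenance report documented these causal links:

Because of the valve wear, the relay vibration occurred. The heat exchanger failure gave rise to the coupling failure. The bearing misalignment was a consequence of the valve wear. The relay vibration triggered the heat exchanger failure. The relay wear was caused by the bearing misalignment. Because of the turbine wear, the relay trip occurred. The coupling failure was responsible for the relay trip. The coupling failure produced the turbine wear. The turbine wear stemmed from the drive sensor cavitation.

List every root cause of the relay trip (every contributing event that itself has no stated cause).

the drive sensor cavitation, the valve wear

Tracing upstream from the relay trip: the relay trip ← the coupling failure ← the heat exchanger failure ← the relay vibration ← the valve wear.
A separate upstream branch: the relay trip ← the turbine wear ← the drive sensor cavitation.
Each of those chain origins has no stated cause.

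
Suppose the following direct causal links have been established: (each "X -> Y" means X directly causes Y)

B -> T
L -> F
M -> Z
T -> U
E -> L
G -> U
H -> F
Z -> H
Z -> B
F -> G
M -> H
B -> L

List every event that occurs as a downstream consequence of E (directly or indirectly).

Direct effects: L.
2 steps out: F.
3 steps out: G.
4 steps out: U.
Not reachable from it: M, Z, H, B, T.

F, G, L, U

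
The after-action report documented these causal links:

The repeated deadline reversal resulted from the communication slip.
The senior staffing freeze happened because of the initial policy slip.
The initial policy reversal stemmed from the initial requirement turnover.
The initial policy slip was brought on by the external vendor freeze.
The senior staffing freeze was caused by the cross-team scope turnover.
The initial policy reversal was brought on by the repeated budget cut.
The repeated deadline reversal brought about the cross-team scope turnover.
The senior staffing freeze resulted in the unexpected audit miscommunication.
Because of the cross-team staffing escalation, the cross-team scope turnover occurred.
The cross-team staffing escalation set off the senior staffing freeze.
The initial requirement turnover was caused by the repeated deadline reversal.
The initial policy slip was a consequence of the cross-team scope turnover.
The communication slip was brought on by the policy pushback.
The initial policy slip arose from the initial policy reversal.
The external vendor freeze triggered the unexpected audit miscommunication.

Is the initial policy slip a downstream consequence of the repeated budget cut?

There is a causal chain: the repeated budget cut → the initial policy reversal → the initial policy slip.

Yes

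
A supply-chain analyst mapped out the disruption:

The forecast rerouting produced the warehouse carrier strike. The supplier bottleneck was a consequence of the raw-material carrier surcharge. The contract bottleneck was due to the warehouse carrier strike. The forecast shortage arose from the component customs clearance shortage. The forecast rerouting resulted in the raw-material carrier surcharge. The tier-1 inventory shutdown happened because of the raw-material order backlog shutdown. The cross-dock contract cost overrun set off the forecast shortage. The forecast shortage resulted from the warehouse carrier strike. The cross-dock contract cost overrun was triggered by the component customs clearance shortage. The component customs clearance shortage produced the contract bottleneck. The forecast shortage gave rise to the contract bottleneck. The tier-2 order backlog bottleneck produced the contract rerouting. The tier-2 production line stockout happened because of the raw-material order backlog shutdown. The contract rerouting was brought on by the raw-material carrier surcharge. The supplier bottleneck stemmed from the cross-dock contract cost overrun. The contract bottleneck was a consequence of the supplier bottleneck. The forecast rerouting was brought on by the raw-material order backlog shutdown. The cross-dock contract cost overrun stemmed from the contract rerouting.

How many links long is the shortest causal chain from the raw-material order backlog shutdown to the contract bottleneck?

Shortest chain: the raw-material order backlog shutdown → the forecast rerouting → the warehouse carrier strike → the contract bottleneck.

3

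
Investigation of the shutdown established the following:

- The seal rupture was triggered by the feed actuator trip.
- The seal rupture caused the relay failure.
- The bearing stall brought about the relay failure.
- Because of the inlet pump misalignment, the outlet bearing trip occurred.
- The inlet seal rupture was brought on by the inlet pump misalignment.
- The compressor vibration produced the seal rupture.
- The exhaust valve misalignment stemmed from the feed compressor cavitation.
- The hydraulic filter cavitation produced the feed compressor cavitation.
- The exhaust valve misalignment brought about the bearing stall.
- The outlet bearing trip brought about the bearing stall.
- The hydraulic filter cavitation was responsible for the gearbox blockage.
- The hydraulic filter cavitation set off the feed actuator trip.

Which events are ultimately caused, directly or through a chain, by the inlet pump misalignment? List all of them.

the bearing stall, the inlet seal rupture, the outlet bearing trip, the relay failure

Direct effects: the inlet seal rupture, the outlet bearing trip.
2 steps out: the bearing stall.
3 steps out: the relay failure.
Not reachable from it: the hydraulic filter cavitation, the feed compressor cavitation, the gearbox blockage, the feed actuator trip, the exhaust valve misalignment, the compressor vibration, the seal rupture.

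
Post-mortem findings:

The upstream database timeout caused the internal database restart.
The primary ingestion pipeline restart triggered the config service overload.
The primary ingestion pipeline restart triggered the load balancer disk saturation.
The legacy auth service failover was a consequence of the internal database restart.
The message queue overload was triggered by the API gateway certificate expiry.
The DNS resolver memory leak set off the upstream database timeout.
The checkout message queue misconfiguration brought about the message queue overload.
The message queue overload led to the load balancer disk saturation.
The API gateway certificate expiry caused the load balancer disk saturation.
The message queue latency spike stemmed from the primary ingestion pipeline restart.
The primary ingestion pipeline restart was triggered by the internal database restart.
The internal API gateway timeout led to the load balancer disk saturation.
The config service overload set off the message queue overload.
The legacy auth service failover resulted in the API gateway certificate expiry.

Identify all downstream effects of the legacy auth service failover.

the API gateway certificate expiry, the load balancer disk saturation, the message queue overload

Direct effects: the API gateway certificate expiry.
2 steps out: the message queue overload, the load balancer disk saturation.
Not reachable from it: the DNS resolver memory leak, the upstream database timeout, the internal database restart, the primary ingestion pipeline restart, the message queue latency spike, the internal API gateway timeout, the checkout message queue misconfiguration, the config service overload.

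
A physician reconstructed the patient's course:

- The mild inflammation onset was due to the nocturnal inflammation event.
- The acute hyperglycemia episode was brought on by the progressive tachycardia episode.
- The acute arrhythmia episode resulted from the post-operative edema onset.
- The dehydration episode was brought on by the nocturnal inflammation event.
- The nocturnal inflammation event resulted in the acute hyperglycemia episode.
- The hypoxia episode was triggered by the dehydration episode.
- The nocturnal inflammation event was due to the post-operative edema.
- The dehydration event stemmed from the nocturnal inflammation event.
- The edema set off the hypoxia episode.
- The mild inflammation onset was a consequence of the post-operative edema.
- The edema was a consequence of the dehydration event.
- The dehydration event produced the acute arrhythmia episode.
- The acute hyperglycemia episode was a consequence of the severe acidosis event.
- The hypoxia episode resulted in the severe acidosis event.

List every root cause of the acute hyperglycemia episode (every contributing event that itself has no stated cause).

the post-operative edema, the progressive tachycardia episode

Tracing upstream from the acute hyperglycemia episode: the acute hyperglycemia episode ← the nocturnal inflammation event ← the post-operative edema.
A separate upstream branch: the acute hyperglycemia episode ← the progressive tachycardia episode.
Each of those chain origins has no stated cause.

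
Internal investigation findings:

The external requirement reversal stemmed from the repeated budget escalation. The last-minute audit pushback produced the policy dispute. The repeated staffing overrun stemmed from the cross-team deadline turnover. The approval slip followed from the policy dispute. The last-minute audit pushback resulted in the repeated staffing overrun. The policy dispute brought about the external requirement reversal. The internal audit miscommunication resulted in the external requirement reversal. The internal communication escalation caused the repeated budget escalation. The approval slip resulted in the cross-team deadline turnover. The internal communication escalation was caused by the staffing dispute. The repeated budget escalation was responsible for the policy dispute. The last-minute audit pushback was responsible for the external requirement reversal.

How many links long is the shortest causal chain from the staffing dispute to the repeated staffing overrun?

6

Shortest chain: the staffing dispute → the internal communication escalation → the repeated budget escalation → the policy dispute → the approval slip → the cross-team deadline turnover → the repeated staffing overrun.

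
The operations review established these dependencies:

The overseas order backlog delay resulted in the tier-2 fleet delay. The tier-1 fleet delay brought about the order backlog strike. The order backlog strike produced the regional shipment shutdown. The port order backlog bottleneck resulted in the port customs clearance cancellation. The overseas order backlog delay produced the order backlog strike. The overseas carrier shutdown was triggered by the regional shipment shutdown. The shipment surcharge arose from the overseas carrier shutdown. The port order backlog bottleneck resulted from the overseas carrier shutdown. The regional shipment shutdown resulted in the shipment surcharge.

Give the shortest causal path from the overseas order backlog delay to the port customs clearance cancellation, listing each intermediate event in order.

the overseas order backlog delay → the order backlog strike
the order backlog strike → the regional shipment shutdown
the regional shipment shutdown → the overseas carrier shutdown
the overseas carrier shutdown → the port order backlog bottleneck
the port order backlog bottleneck → the port customs clearance cancellation
Length: 5 steps.

the overseas order backlog delay → the order backlog strike → the regional shipment shutdown → the overseas carrier shutdown → the port order backlog bottleneck → the port customs clearance cancellation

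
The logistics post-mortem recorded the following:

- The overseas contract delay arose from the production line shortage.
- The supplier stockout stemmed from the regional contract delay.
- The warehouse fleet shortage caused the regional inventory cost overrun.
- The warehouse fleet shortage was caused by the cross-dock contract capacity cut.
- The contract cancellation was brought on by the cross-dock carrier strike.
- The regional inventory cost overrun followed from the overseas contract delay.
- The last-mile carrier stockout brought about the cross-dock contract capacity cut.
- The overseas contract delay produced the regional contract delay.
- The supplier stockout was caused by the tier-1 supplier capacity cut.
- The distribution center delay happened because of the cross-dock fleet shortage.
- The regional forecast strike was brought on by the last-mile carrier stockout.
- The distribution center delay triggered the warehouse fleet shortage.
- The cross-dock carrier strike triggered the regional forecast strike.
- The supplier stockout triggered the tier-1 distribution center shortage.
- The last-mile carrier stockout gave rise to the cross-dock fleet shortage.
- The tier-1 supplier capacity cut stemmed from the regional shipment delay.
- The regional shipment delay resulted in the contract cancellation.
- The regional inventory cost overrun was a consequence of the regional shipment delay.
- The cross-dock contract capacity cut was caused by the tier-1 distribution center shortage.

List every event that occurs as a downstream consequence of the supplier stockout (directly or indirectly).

Direct effects: the tier-1 distribution center shortage.
2 steps out: the cross-dock contract capacity cut.
3 steps out: the warehouse fleet shortage.
4 steps out: the regional inventory cost overrun.
Not reachable from it: the last-mile carrier stockout, the cross-dock fleet shortage, the regional shipment delay, the production line shortage, the overseas contract delay, the distribution center delay, the regional contract delay, the tier-1 supplier capacity cut, the cross-dock carrier strike, the regional forecast strike, the contract cancellation.

the cross-dock contract capacity cut, the regional inventory cost overrun, the tier-1 distribution center shortage, the warehouse fleet shortage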